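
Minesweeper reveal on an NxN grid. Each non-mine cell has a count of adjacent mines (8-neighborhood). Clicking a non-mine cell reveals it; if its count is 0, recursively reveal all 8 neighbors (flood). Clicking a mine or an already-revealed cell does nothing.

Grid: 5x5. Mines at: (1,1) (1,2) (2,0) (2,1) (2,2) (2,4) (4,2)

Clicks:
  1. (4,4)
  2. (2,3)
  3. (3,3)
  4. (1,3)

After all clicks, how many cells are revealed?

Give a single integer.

Answer: 6

Derivation:
Click 1 (4,4) count=0: revealed 4 new [(3,3) (3,4) (4,3) (4,4)] -> total=4
Click 2 (2,3) count=3: revealed 1 new [(2,3)] -> total=5
Click 3 (3,3) count=3: revealed 0 new [(none)] -> total=5
Click 4 (1,3) count=3: revealed 1 new [(1,3)] -> total=6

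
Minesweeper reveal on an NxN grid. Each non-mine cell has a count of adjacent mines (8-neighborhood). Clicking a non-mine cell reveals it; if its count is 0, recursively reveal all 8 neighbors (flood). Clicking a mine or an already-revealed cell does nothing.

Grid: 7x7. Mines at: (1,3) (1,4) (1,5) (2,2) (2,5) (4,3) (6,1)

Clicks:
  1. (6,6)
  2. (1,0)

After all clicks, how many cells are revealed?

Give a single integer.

Answer: 32

Derivation:
Click 1 (6,6) count=0: revealed 16 new [(3,4) (3,5) (3,6) (4,4) (4,5) (4,6) (5,2) (5,3) (5,4) (5,5) (5,6) (6,2) (6,3) (6,4) (6,5) (6,6)] -> total=16
Click 2 (1,0) count=0: revealed 16 new [(0,0) (0,1) (0,2) (1,0) (1,1) (1,2) (2,0) (2,1) (3,0) (3,1) (3,2) (4,0) (4,1) (4,2) (5,0) (5,1)] -> total=32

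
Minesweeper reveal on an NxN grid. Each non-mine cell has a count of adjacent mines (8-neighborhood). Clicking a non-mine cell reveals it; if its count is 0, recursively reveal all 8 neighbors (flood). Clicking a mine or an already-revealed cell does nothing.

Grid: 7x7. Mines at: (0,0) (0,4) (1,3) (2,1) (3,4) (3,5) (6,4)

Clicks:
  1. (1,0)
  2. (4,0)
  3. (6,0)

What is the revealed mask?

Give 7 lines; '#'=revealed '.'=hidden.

Click 1 (1,0) count=2: revealed 1 new [(1,0)] -> total=1
Click 2 (4,0) count=0: revealed 16 new [(3,0) (3,1) (3,2) (3,3) (4,0) (4,1) (4,2) (4,3) (5,0) (5,1) (5,2) (5,3) (6,0) (6,1) (6,2) (6,3)] -> total=17
Click 3 (6,0) count=0: revealed 0 new [(none)] -> total=17

Answer: .......
#......
.......
####...
####...
####...
####...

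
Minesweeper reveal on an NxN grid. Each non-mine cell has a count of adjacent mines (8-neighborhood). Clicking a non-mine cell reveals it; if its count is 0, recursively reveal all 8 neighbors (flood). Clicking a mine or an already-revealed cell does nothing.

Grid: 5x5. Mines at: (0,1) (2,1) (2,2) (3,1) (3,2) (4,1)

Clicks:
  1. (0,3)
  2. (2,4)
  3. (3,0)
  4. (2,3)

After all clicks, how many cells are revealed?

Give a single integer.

Click 1 (0,3) count=0: revealed 12 new [(0,2) (0,3) (0,4) (1,2) (1,3) (1,4) (2,3) (2,4) (3,3) (3,4) (4,3) (4,4)] -> total=12
Click 2 (2,4) count=0: revealed 0 new [(none)] -> total=12
Click 3 (3,0) count=3: revealed 1 new [(3,0)] -> total=13
Click 4 (2,3) count=2: revealed 0 new [(none)] -> total=13

Answer: 13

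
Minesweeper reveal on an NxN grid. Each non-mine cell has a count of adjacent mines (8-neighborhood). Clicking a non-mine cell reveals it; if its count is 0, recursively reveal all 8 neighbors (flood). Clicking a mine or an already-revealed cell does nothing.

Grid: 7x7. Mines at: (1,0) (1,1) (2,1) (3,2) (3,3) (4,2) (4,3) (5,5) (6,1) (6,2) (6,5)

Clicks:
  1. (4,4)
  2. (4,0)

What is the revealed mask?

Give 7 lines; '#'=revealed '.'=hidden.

Click 1 (4,4) count=3: revealed 1 new [(4,4)] -> total=1
Click 2 (4,0) count=0: revealed 6 new [(3,0) (3,1) (4,0) (4,1) (5,0) (5,1)] -> total=7

Answer: .......
.......
.......
##.....
##..#..
##.....
.......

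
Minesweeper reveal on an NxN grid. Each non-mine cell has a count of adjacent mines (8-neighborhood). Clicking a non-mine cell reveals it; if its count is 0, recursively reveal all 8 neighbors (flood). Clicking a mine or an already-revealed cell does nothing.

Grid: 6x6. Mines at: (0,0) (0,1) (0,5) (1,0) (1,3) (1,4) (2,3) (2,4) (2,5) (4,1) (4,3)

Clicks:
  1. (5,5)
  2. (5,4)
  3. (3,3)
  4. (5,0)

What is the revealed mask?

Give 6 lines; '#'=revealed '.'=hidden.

Click 1 (5,5) count=0: revealed 6 new [(3,4) (3,5) (4,4) (4,5) (5,4) (5,5)] -> total=6
Click 2 (5,4) count=1: revealed 0 new [(none)] -> total=6
Click 3 (3,3) count=3: revealed 1 new [(3,3)] -> total=7
Click 4 (5,0) count=1: revealed 1 new [(5,0)] -> total=8

Answer: ......
......
......
...###
....##
#...##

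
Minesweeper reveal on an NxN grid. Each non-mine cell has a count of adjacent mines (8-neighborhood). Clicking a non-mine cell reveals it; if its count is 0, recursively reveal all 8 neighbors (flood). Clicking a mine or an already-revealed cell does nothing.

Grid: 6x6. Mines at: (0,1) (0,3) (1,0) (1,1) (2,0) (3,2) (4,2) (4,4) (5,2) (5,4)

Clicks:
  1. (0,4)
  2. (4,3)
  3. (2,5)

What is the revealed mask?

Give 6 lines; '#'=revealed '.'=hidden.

Answer: ....##
...###
...###
...###
...#..
......

Derivation:
Click 1 (0,4) count=1: revealed 1 new [(0,4)] -> total=1
Click 2 (4,3) count=5: revealed 1 new [(4,3)] -> total=2
Click 3 (2,5) count=0: revealed 10 new [(0,5) (1,3) (1,4) (1,5) (2,3) (2,4) (2,5) (3,3) (3,4) (3,5)] -> total=12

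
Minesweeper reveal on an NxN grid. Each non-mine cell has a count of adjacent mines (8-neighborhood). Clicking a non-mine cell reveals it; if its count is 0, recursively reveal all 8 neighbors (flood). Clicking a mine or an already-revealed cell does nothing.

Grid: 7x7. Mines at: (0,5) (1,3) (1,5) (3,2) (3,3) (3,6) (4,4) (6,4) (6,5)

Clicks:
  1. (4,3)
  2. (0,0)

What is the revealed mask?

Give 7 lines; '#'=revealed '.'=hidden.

Click 1 (4,3) count=3: revealed 1 new [(4,3)] -> total=1
Click 2 (0,0) count=0: revealed 22 new [(0,0) (0,1) (0,2) (1,0) (1,1) (1,2) (2,0) (2,1) (2,2) (3,0) (3,1) (4,0) (4,1) (4,2) (5,0) (5,1) (5,2) (5,3) (6,0) (6,1) (6,2) (6,3)] -> total=23

Answer: ###....
###....
###....
##.....
####...
####...
####...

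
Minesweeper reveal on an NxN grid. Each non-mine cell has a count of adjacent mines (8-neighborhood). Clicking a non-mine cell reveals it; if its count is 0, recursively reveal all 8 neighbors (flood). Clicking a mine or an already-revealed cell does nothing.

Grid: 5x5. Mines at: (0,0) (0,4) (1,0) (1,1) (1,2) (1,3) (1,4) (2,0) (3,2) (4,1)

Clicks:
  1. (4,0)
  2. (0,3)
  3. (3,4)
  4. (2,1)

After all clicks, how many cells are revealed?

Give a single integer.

Answer: 9

Derivation:
Click 1 (4,0) count=1: revealed 1 new [(4,0)] -> total=1
Click 2 (0,3) count=4: revealed 1 new [(0,3)] -> total=2
Click 3 (3,4) count=0: revealed 6 new [(2,3) (2,4) (3,3) (3,4) (4,3) (4,4)] -> total=8
Click 4 (2,1) count=5: revealed 1 new [(2,1)] -> total=9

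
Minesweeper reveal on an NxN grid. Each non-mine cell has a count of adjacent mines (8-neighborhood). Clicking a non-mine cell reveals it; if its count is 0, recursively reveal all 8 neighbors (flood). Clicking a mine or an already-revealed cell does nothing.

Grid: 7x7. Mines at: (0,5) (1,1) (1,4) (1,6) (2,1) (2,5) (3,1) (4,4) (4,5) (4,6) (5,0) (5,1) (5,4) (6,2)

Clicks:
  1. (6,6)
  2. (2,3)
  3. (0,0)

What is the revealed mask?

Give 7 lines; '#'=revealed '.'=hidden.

Answer: #......
.......
...#...
.......
.......
.....##
.....##

Derivation:
Click 1 (6,6) count=0: revealed 4 new [(5,5) (5,6) (6,5) (6,6)] -> total=4
Click 2 (2,3) count=1: revealed 1 new [(2,3)] -> total=5
Click 3 (0,0) count=1: revealed 1 new [(0,0)] -> total=6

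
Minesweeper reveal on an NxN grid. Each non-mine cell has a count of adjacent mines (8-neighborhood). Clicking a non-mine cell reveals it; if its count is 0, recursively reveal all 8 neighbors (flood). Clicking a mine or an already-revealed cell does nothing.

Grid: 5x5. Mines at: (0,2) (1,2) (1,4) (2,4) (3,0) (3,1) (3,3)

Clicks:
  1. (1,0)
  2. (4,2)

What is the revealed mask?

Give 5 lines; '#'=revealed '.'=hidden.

Click 1 (1,0) count=0: revealed 6 new [(0,0) (0,1) (1,0) (1,1) (2,0) (2,1)] -> total=6
Click 2 (4,2) count=2: revealed 1 new [(4,2)] -> total=7

Answer: ##...
##...
##...
.....
..#..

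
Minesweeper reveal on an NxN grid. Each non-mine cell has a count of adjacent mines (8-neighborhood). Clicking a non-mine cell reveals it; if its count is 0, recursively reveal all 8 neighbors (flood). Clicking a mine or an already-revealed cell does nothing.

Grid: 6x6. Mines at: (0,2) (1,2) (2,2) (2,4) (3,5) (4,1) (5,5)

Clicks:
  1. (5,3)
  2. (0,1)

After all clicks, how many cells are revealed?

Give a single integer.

Answer: 10

Derivation:
Click 1 (5,3) count=0: revealed 9 new [(3,2) (3,3) (3,4) (4,2) (4,3) (4,4) (5,2) (5,3) (5,4)] -> total=9
Click 2 (0,1) count=2: revealed 1 new [(0,1)] -> total=10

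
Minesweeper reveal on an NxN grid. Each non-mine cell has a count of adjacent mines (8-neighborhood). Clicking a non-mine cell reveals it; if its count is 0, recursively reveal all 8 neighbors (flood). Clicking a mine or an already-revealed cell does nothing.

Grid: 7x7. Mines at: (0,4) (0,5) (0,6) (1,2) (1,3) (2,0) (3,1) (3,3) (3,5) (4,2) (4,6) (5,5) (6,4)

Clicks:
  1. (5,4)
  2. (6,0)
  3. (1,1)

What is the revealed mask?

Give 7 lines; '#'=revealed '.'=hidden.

Answer: .......
.#.....
.......
.......
##.....
#####..
####...

Derivation:
Click 1 (5,4) count=2: revealed 1 new [(5,4)] -> total=1
Click 2 (6,0) count=0: revealed 10 new [(4,0) (4,1) (5,0) (5,1) (5,2) (5,3) (6,0) (6,1) (6,2) (6,3)] -> total=11
Click 3 (1,1) count=2: revealed 1 new [(1,1)] -> total=12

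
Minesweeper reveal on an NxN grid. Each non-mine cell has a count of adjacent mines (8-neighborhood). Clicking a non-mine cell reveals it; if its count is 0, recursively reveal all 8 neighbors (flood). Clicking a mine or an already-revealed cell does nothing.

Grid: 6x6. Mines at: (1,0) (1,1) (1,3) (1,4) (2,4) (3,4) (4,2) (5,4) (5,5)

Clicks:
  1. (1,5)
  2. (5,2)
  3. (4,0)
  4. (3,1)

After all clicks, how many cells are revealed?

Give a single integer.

Click 1 (1,5) count=2: revealed 1 new [(1,5)] -> total=1
Click 2 (5,2) count=1: revealed 1 new [(5,2)] -> total=2
Click 3 (4,0) count=0: revealed 8 new [(2,0) (2,1) (3,0) (3,1) (4,0) (4,1) (5,0) (5,1)] -> total=10
Click 4 (3,1) count=1: revealed 0 new [(none)] -> total=10

Answer: 10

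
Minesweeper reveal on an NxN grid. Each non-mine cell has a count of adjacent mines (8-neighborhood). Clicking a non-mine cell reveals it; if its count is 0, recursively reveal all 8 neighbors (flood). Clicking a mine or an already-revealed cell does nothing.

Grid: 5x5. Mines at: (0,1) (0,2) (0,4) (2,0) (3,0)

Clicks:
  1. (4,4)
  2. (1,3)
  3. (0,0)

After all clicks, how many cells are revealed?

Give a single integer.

Click 1 (4,4) count=0: revealed 16 new [(1,1) (1,2) (1,3) (1,4) (2,1) (2,2) (2,3) (2,4) (3,1) (3,2) (3,3) (3,4) (4,1) (4,2) (4,3) (4,4)] -> total=16
Click 2 (1,3) count=2: revealed 0 new [(none)] -> total=16
Click 3 (0,0) count=1: revealed 1 new [(0,0)] -> total=17

Answer: 17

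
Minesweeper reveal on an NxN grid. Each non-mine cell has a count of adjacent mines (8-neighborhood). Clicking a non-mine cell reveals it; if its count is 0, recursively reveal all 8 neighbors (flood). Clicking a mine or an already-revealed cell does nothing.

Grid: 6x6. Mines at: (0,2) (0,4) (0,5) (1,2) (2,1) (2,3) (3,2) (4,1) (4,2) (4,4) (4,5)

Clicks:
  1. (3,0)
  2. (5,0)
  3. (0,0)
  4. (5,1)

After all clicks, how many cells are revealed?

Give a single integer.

Answer: 7

Derivation:
Click 1 (3,0) count=2: revealed 1 new [(3,0)] -> total=1
Click 2 (5,0) count=1: revealed 1 new [(5,0)] -> total=2
Click 3 (0,0) count=0: revealed 4 new [(0,0) (0,1) (1,0) (1,1)] -> total=6
Click 4 (5,1) count=2: revealed 1 new [(5,1)] -> total=7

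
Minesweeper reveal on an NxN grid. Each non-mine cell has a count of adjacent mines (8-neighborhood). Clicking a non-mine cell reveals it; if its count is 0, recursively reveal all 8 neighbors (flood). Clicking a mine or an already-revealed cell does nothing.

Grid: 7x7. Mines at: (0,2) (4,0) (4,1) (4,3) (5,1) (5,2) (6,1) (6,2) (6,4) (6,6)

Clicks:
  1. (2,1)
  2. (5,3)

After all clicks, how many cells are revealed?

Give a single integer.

Click 1 (2,1) count=0: revealed 33 new [(0,0) (0,1) (0,3) (0,4) (0,5) (0,6) (1,0) (1,1) (1,2) (1,3) (1,4) (1,5) (1,6) (2,0) (2,1) (2,2) (2,3) (2,4) (2,5) (2,6) (3,0) (3,1) (3,2) (3,3) (3,4) (3,5) (3,6) (4,4) (4,5) (4,6) (5,4) (5,5) (5,6)] -> total=33
Click 2 (5,3) count=4: revealed 1 new [(5,3)] -> total=34

Answer: 34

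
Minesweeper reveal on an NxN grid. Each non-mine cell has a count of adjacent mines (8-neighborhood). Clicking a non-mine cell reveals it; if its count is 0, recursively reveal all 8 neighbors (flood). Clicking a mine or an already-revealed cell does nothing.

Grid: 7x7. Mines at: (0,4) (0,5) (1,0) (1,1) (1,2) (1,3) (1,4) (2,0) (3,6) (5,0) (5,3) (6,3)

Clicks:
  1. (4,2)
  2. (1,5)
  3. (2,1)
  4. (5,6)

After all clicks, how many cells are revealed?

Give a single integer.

Click 1 (4,2) count=1: revealed 1 new [(4,2)] -> total=1
Click 2 (1,5) count=3: revealed 1 new [(1,5)] -> total=2
Click 3 (2,1) count=4: revealed 1 new [(2,1)] -> total=3
Click 4 (5,6) count=0: revealed 9 new [(4,4) (4,5) (4,6) (5,4) (5,5) (5,6) (6,4) (6,5) (6,6)] -> total=12

Answer: 12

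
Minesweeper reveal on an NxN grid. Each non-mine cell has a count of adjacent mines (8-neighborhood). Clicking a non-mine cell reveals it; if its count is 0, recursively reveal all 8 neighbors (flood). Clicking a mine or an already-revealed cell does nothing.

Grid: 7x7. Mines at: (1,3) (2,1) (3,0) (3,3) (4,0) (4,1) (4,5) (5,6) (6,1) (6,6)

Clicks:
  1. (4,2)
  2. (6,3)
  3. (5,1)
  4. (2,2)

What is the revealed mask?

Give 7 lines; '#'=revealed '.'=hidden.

Answer: .......
.......
..#....
.......
..###..
.#####.
..####.

Derivation:
Click 1 (4,2) count=2: revealed 1 new [(4,2)] -> total=1
Click 2 (6,3) count=0: revealed 10 new [(4,3) (4,4) (5,2) (5,3) (5,4) (5,5) (6,2) (6,3) (6,4) (6,5)] -> total=11
Click 3 (5,1) count=3: revealed 1 new [(5,1)] -> total=12
Click 4 (2,2) count=3: revealed 1 new [(2,2)] -> total=13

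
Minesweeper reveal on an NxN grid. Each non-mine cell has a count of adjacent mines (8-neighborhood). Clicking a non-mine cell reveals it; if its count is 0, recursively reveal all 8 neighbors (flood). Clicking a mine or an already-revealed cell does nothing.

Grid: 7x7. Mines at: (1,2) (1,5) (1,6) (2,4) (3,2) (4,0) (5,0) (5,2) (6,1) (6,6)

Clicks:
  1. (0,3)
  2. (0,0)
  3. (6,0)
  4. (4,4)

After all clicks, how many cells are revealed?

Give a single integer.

Answer: 27

Derivation:
Click 1 (0,3) count=1: revealed 1 new [(0,3)] -> total=1
Click 2 (0,0) count=0: revealed 8 new [(0,0) (0,1) (1,0) (1,1) (2,0) (2,1) (3,0) (3,1)] -> total=9
Click 3 (6,0) count=2: revealed 1 new [(6,0)] -> total=10
Click 4 (4,4) count=0: revealed 17 new [(2,5) (2,6) (3,3) (3,4) (3,5) (3,6) (4,3) (4,4) (4,5) (4,6) (5,3) (5,4) (5,5) (5,6) (6,3) (6,4) (6,5)] -> total=27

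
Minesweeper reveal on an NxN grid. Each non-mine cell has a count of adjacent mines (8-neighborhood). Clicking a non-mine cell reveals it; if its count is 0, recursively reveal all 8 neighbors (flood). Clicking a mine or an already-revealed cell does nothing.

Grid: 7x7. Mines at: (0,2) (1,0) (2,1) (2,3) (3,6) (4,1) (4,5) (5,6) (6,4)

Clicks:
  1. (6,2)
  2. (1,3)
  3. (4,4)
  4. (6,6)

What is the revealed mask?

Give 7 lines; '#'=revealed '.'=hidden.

Click 1 (6,2) count=0: revealed 8 new [(5,0) (5,1) (5,2) (5,3) (6,0) (6,1) (6,2) (6,3)] -> total=8
Click 2 (1,3) count=2: revealed 1 new [(1,3)] -> total=9
Click 3 (4,4) count=1: revealed 1 new [(4,4)] -> total=10
Click 4 (6,6) count=1: revealed 1 new [(6,6)] -> total=11

Answer: .......
...#...
.......
.......
....#..
####...
####..#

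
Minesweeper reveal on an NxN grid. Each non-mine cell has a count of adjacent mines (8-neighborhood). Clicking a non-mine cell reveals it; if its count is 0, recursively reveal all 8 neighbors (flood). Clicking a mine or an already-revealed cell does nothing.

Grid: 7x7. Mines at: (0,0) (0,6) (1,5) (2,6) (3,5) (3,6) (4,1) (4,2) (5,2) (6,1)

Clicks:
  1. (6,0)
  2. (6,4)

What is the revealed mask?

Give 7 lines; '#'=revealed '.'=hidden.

Answer: .......
.......
.......
.......
...####
...####
#..####

Derivation:
Click 1 (6,0) count=1: revealed 1 new [(6,0)] -> total=1
Click 2 (6,4) count=0: revealed 12 new [(4,3) (4,4) (4,5) (4,6) (5,3) (5,4) (5,5) (5,6) (6,3) (6,4) (6,5) (6,6)] -> total=13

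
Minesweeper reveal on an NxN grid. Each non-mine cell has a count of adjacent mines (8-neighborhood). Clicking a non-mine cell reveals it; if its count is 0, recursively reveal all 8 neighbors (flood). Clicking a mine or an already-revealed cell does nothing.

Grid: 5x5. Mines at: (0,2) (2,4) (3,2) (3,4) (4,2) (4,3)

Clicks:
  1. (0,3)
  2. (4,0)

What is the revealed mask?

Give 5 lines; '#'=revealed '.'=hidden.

Answer: ##.#.
##...
##...
##...
##...

Derivation:
Click 1 (0,3) count=1: revealed 1 new [(0,3)] -> total=1
Click 2 (4,0) count=0: revealed 10 new [(0,0) (0,1) (1,0) (1,1) (2,0) (2,1) (3,0) (3,1) (4,0) (4,1)] -> total=11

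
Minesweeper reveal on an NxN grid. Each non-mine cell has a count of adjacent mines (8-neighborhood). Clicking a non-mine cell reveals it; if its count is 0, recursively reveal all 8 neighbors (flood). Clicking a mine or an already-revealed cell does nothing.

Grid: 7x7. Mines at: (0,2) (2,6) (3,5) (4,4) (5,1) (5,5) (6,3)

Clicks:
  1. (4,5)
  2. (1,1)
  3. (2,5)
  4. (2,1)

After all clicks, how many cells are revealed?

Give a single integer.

Answer: 29

Derivation:
Click 1 (4,5) count=3: revealed 1 new [(4,5)] -> total=1
Click 2 (1,1) count=1: revealed 1 new [(1,1)] -> total=2
Click 3 (2,5) count=2: revealed 1 new [(2,5)] -> total=3
Click 4 (2,1) count=0: revealed 26 new [(0,0) (0,1) (0,3) (0,4) (0,5) (0,6) (1,0) (1,2) (1,3) (1,4) (1,5) (1,6) (2,0) (2,1) (2,2) (2,3) (2,4) (3,0) (3,1) (3,2) (3,3) (3,4) (4,0) (4,1) (4,2) (4,3)] -> total=29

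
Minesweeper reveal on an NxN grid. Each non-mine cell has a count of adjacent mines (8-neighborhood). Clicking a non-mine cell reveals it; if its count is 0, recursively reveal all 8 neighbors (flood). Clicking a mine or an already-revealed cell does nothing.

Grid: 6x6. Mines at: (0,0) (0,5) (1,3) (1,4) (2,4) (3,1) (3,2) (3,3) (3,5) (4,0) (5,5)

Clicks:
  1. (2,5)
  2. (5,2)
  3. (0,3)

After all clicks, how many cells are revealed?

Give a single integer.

Answer: 10

Derivation:
Click 1 (2,5) count=3: revealed 1 new [(2,5)] -> total=1
Click 2 (5,2) count=0: revealed 8 new [(4,1) (4,2) (4,3) (4,4) (5,1) (5,2) (5,3) (5,4)] -> total=9
Click 3 (0,3) count=2: revealed 1 new [(0,3)] -> total=10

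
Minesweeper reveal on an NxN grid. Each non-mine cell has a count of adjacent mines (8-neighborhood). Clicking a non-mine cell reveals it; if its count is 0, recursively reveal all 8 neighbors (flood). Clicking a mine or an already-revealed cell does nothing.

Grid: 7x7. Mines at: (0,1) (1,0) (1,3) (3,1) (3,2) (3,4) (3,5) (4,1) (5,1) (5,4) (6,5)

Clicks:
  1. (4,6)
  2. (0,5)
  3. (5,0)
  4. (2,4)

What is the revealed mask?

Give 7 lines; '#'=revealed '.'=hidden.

Click 1 (4,6) count=1: revealed 1 new [(4,6)] -> total=1
Click 2 (0,5) count=0: revealed 9 new [(0,4) (0,5) (0,6) (1,4) (1,5) (1,6) (2,4) (2,5) (2,6)] -> total=10
Click 3 (5,0) count=2: revealed 1 new [(5,0)] -> total=11
Click 4 (2,4) count=3: revealed 0 new [(none)] -> total=11

Answer: ....###
....###
....###
.......
......#
#......
.......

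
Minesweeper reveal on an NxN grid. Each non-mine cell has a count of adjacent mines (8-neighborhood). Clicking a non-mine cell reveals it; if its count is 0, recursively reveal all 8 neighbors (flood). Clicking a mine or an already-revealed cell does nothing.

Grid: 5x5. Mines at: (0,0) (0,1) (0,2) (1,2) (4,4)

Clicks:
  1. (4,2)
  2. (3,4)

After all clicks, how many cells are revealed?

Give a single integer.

Answer: 15

Derivation:
Click 1 (4,2) count=0: revealed 14 new [(1,0) (1,1) (2,0) (2,1) (2,2) (2,3) (3,0) (3,1) (3,2) (3,3) (4,0) (4,1) (4,2) (4,3)] -> total=14
Click 2 (3,4) count=1: revealed 1 new [(3,4)] -> total=15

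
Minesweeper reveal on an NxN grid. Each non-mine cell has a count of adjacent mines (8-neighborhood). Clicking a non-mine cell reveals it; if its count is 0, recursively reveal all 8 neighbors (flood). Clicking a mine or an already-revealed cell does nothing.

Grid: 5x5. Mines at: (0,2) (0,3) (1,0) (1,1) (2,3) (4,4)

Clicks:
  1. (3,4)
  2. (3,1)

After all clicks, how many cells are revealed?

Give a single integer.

Answer: 12

Derivation:
Click 1 (3,4) count=2: revealed 1 new [(3,4)] -> total=1
Click 2 (3,1) count=0: revealed 11 new [(2,0) (2,1) (2,2) (3,0) (3,1) (3,2) (3,3) (4,0) (4,1) (4,2) (4,3)] -> total=12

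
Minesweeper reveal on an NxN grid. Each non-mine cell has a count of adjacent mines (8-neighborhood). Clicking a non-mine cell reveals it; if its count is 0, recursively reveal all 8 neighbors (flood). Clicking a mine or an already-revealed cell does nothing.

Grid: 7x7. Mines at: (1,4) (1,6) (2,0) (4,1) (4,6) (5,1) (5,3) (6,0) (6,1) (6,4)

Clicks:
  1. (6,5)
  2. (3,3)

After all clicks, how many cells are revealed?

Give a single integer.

Click 1 (6,5) count=1: revealed 1 new [(6,5)] -> total=1
Click 2 (3,3) count=0: revealed 22 new [(0,0) (0,1) (0,2) (0,3) (1,0) (1,1) (1,2) (1,3) (2,1) (2,2) (2,3) (2,4) (2,5) (3,1) (3,2) (3,3) (3,4) (3,5) (4,2) (4,3) (4,4) (4,5)] -> total=23

Answer: 23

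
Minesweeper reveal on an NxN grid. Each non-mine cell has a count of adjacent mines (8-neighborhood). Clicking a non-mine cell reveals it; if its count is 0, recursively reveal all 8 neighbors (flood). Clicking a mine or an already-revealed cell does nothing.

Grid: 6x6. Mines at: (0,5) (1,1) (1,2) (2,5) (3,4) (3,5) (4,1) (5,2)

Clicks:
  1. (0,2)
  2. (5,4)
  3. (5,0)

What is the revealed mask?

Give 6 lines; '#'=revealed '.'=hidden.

Click 1 (0,2) count=2: revealed 1 new [(0,2)] -> total=1
Click 2 (5,4) count=0: revealed 6 new [(4,3) (4,4) (4,5) (5,3) (5,4) (5,5)] -> total=7
Click 3 (5,0) count=1: revealed 1 new [(5,0)] -> total=8

Answer: ..#...
......
......
......
...###
#..###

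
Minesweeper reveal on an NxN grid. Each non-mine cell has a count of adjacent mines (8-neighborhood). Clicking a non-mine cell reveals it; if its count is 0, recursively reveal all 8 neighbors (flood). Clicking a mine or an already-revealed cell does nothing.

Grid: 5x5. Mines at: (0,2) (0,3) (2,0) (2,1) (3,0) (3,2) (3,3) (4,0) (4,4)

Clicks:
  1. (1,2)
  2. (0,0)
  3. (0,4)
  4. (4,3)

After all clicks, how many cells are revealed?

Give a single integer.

Answer: 7

Derivation:
Click 1 (1,2) count=3: revealed 1 new [(1,2)] -> total=1
Click 2 (0,0) count=0: revealed 4 new [(0,0) (0,1) (1,0) (1,1)] -> total=5
Click 3 (0,4) count=1: revealed 1 new [(0,4)] -> total=6
Click 4 (4,3) count=3: revealed 1 new [(4,3)] -> total=7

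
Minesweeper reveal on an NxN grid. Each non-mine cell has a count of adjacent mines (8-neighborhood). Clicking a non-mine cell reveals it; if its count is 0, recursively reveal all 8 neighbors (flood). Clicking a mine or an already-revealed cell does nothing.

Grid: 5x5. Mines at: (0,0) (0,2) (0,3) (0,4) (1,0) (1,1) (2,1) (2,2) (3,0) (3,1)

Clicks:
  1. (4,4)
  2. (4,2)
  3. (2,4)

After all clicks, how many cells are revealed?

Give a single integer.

Answer: 10

Derivation:
Click 1 (4,4) count=0: revealed 10 new [(1,3) (1,4) (2,3) (2,4) (3,2) (3,3) (3,4) (4,2) (4,3) (4,4)] -> total=10
Click 2 (4,2) count=1: revealed 0 new [(none)] -> total=10
Click 3 (2,4) count=0: revealed 0 new [(none)] -> total=10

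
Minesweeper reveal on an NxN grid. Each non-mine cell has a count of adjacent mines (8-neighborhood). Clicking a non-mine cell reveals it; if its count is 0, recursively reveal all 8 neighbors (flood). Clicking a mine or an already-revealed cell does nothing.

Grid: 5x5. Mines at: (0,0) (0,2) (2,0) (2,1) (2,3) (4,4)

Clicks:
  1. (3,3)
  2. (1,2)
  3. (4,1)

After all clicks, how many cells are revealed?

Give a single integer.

Click 1 (3,3) count=2: revealed 1 new [(3,3)] -> total=1
Click 2 (1,2) count=3: revealed 1 new [(1,2)] -> total=2
Click 3 (4,1) count=0: revealed 7 new [(3,0) (3,1) (3,2) (4,0) (4,1) (4,2) (4,3)] -> total=9

Answer: 9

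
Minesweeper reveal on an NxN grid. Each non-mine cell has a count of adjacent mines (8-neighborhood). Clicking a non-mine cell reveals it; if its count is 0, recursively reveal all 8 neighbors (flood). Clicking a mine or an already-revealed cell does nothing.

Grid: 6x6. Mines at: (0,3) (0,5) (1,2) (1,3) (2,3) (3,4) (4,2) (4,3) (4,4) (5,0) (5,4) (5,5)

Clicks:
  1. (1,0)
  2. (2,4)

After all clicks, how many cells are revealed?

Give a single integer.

Click 1 (1,0) count=0: revealed 10 new [(0,0) (0,1) (1,0) (1,1) (2,0) (2,1) (3,0) (3,1) (4,0) (4,1)] -> total=10
Click 2 (2,4) count=3: revealed 1 new [(2,4)] -> total=11

Answer: 11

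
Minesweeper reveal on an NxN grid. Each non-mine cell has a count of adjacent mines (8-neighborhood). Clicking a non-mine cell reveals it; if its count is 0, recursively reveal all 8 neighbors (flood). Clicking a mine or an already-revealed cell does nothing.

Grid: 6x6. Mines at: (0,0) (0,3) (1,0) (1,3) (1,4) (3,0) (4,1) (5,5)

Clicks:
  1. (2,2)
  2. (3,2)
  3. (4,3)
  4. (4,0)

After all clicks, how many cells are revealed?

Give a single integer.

Click 1 (2,2) count=1: revealed 1 new [(2,2)] -> total=1
Click 2 (3,2) count=1: revealed 1 new [(3,2)] -> total=2
Click 3 (4,3) count=0: revealed 13 new [(2,3) (2,4) (2,5) (3,3) (3,4) (3,5) (4,2) (4,3) (4,4) (4,5) (5,2) (5,3) (5,4)] -> total=15
Click 4 (4,0) count=2: revealed 1 new [(4,0)] -> total=16

Answer: 16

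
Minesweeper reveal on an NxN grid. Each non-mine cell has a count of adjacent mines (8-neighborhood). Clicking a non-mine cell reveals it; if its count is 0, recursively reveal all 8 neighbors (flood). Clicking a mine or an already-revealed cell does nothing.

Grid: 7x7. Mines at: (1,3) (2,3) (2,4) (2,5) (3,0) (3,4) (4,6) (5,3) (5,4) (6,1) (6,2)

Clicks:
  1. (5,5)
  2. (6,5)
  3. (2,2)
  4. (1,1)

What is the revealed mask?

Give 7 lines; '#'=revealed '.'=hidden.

Click 1 (5,5) count=2: revealed 1 new [(5,5)] -> total=1
Click 2 (6,5) count=1: revealed 1 new [(6,5)] -> total=2
Click 3 (2,2) count=2: revealed 1 new [(2,2)] -> total=3
Click 4 (1,1) count=0: revealed 8 new [(0,0) (0,1) (0,2) (1,0) (1,1) (1,2) (2,0) (2,1)] -> total=11

Answer: ###....
###....
###....
.......
.......
.....#.
.....#.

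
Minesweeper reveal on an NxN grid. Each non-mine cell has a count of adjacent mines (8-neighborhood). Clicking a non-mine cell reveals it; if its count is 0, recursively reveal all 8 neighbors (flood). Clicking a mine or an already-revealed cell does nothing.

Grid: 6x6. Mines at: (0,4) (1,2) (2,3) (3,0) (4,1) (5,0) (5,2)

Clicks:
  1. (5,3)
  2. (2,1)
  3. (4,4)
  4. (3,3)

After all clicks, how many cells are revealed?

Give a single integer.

Click 1 (5,3) count=1: revealed 1 new [(5,3)] -> total=1
Click 2 (2,1) count=2: revealed 1 new [(2,1)] -> total=2
Click 3 (4,4) count=0: revealed 12 new [(1,4) (1,5) (2,4) (2,5) (3,3) (3,4) (3,5) (4,3) (4,4) (4,5) (5,4) (5,5)] -> total=14
Click 4 (3,3) count=1: revealed 0 new [(none)] -> total=14

Answer: 14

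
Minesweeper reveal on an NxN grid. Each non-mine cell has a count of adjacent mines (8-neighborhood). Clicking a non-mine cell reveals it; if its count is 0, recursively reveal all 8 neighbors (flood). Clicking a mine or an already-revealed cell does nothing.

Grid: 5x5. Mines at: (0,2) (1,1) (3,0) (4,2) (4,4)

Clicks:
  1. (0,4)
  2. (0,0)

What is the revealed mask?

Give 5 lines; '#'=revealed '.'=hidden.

Answer: #..##
..###
..###
..###
.....

Derivation:
Click 1 (0,4) count=0: revealed 11 new [(0,3) (0,4) (1,2) (1,3) (1,4) (2,2) (2,3) (2,4) (3,2) (3,3) (3,4)] -> total=11
Click 2 (0,0) count=1: revealed 1 new [(0,0)] -> total=12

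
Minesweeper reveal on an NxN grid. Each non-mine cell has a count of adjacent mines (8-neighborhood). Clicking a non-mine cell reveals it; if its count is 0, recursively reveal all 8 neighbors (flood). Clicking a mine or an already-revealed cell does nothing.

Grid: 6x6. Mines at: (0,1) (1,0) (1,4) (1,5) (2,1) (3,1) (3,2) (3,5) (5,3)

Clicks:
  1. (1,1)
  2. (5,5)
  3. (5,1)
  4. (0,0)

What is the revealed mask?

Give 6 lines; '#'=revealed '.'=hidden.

Click 1 (1,1) count=3: revealed 1 new [(1,1)] -> total=1
Click 2 (5,5) count=0: revealed 4 new [(4,4) (4,5) (5,4) (5,5)] -> total=5
Click 3 (5,1) count=0: revealed 6 new [(4,0) (4,1) (4,2) (5,0) (5,1) (5,2)] -> total=11
Click 4 (0,0) count=2: revealed 1 new [(0,0)] -> total=12

Answer: #.....
.#....
......
......
###.##
###.##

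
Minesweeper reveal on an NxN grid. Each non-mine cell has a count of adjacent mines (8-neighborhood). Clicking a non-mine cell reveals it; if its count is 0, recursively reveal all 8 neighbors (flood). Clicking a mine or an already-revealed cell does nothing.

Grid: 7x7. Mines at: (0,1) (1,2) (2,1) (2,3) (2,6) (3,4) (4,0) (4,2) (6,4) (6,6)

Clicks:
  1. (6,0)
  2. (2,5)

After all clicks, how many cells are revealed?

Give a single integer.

Click 1 (6,0) count=0: revealed 8 new [(5,0) (5,1) (5,2) (5,3) (6,0) (6,1) (6,2) (6,3)] -> total=8
Click 2 (2,5) count=2: revealed 1 new [(2,5)] -> total=9

Answer: 9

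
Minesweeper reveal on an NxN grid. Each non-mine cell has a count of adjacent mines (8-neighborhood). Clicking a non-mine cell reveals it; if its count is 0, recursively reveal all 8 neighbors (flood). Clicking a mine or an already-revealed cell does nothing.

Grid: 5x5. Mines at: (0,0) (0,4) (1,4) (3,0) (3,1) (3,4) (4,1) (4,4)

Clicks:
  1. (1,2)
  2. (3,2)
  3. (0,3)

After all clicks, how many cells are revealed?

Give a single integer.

Answer: 10

Derivation:
Click 1 (1,2) count=0: revealed 9 new [(0,1) (0,2) (0,3) (1,1) (1,2) (1,3) (2,1) (2,2) (2,3)] -> total=9
Click 2 (3,2) count=2: revealed 1 new [(3,2)] -> total=10
Click 3 (0,3) count=2: revealed 0 new [(none)] -> total=10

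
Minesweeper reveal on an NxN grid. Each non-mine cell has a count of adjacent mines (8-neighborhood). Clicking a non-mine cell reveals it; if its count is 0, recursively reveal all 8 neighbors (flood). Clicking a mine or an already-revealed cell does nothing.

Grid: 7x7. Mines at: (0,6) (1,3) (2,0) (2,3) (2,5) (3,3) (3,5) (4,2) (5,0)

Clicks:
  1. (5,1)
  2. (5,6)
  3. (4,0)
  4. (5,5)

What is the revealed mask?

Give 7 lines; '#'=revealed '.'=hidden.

Click 1 (5,1) count=2: revealed 1 new [(5,1)] -> total=1
Click 2 (5,6) count=0: revealed 15 new [(4,3) (4,4) (4,5) (4,6) (5,2) (5,3) (5,4) (5,5) (5,6) (6,1) (6,2) (6,3) (6,4) (6,5) (6,6)] -> total=16
Click 3 (4,0) count=1: revealed 1 new [(4,0)] -> total=17
Click 4 (5,5) count=0: revealed 0 new [(none)] -> total=17

Answer: .......
.......
.......
.......
#..####
.######
.######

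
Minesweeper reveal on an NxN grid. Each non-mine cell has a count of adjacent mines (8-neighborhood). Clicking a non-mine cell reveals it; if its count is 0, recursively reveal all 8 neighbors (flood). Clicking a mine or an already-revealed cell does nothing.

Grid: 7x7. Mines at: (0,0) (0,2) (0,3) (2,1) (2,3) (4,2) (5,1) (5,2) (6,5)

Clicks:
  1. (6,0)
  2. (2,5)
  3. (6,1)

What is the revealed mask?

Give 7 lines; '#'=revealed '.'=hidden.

Answer: ....###
....###
....###
...####
...####
...####
##.....

Derivation:
Click 1 (6,0) count=1: revealed 1 new [(6,0)] -> total=1
Click 2 (2,5) count=0: revealed 21 new [(0,4) (0,5) (0,6) (1,4) (1,5) (1,6) (2,4) (2,5) (2,6) (3,3) (3,4) (3,5) (3,6) (4,3) (4,4) (4,5) (4,6) (5,3) (5,4) (5,5) (5,6)] -> total=22
Click 3 (6,1) count=2: revealed 1 new [(6,1)] -> total=23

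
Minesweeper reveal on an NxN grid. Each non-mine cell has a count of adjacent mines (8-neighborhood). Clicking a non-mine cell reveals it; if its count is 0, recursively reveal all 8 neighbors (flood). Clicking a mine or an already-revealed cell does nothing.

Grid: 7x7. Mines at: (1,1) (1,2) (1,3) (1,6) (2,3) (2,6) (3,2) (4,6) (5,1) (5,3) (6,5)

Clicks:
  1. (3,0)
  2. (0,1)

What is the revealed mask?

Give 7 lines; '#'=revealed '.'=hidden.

Click 1 (3,0) count=0: revealed 6 new [(2,0) (2,1) (3,0) (3,1) (4,0) (4,1)] -> total=6
Click 2 (0,1) count=2: revealed 1 new [(0,1)] -> total=7

Answer: .#.....
.......
##.....
##.....
##.....
.......
.......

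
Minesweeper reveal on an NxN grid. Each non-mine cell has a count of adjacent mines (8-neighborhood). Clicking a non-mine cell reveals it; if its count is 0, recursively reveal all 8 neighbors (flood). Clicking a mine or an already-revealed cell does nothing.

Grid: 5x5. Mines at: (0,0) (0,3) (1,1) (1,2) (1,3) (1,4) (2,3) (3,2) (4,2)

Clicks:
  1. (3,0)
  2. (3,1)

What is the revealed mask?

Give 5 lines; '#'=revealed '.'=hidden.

Answer: .....
.....
##...
##...
##...

Derivation:
Click 1 (3,0) count=0: revealed 6 new [(2,0) (2,1) (3,0) (3,1) (4,0) (4,1)] -> total=6
Click 2 (3,1) count=2: revealed 0 new [(none)] -> total=6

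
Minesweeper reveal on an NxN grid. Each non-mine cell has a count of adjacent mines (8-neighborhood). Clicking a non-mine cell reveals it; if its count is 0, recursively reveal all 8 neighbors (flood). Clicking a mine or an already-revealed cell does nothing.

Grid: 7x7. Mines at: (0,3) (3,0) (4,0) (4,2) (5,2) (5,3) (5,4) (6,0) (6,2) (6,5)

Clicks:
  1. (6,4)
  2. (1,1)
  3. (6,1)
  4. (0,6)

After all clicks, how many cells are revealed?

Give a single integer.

Click 1 (6,4) count=3: revealed 1 new [(6,4)] -> total=1
Click 2 (1,1) count=0: revealed 32 new [(0,0) (0,1) (0,2) (0,4) (0,5) (0,6) (1,0) (1,1) (1,2) (1,3) (1,4) (1,5) (1,6) (2,0) (2,1) (2,2) (2,3) (2,4) (2,5) (2,6) (3,1) (3,2) (3,3) (3,4) (3,5) (3,6) (4,3) (4,4) (4,5) (4,6) (5,5) (5,6)] -> total=33
Click 3 (6,1) count=3: revealed 1 new [(6,1)] -> total=34
Click 4 (0,6) count=0: revealed 0 new [(none)] -> total=34

Answer: 34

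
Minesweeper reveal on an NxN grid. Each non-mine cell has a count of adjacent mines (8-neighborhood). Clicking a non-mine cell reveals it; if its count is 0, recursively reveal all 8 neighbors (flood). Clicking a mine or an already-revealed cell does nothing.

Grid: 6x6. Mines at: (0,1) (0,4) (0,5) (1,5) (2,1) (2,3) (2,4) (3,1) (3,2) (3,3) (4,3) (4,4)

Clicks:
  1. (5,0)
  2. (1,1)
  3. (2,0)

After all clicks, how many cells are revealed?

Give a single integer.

Answer: 8

Derivation:
Click 1 (5,0) count=0: revealed 6 new [(4,0) (4,1) (4,2) (5,0) (5,1) (5,2)] -> total=6
Click 2 (1,1) count=2: revealed 1 new [(1,1)] -> total=7
Click 3 (2,0) count=2: revealed 1 new [(2,0)] -> total=8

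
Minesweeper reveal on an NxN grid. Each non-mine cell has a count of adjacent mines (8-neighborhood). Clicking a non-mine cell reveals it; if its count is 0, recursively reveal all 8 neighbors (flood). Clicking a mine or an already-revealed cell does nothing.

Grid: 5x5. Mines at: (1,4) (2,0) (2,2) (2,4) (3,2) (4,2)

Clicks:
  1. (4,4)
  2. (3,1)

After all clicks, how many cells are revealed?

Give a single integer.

Click 1 (4,4) count=0: revealed 4 new [(3,3) (3,4) (4,3) (4,4)] -> total=4
Click 2 (3,1) count=4: revealed 1 new [(3,1)] -> total=5

Answer: 5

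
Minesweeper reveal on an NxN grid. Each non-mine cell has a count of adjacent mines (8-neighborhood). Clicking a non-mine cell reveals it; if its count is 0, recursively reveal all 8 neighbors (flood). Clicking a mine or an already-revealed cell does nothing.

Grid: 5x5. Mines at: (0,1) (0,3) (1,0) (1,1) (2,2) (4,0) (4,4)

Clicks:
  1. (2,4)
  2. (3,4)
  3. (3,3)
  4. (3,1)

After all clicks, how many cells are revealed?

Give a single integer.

Click 1 (2,4) count=0: revealed 6 new [(1,3) (1,4) (2,3) (2,4) (3,3) (3,4)] -> total=6
Click 2 (3,4) count=1: revealed 0 new [(none)] -> total=6
Click 3 (3,3) count=2: revealed 0 new [(none)] -> total=6
Click 4 (3,1) count=2: revealed 1 new [(3,1)] -> total=7

Answer: 7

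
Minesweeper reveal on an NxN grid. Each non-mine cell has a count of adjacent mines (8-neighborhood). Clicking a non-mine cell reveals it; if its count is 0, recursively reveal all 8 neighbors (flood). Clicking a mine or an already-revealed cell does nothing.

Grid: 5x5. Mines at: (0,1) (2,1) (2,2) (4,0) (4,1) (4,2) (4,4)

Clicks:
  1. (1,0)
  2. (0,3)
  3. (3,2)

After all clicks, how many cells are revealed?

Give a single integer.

Answer: 12

Derivation:
Click 1 (1,0) count=2: revealed 1 new [(1,0)] -> total=1
Click 2 (0,3) count=0: revealed 10 new [(0,2) (0,3) (0,4) (1,2) (1,3) (1,4) (2,3) (2,4) (3,3) (3,4)] -> total=11
Click 3 (3,2) count=4: revealed 1 new [(3,2)] -> total=12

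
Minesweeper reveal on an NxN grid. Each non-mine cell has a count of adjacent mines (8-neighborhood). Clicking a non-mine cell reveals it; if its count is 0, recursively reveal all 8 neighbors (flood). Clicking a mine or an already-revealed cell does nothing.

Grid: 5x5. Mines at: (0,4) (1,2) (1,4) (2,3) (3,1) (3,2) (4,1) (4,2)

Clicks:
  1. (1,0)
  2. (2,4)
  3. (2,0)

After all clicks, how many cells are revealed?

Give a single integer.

Click 1 (1,0) count=0: revealed 6 new [(0,0) (0,1) (1,0) (1,1) (2,0) (2,1)] -> total=6
Click 2 (2,4) count=2: revealed 1 new [(2,4)] -> total=7
Click 3 (2,0) count=1: revealed 0 new [(none)] -> total=7

Answer: 7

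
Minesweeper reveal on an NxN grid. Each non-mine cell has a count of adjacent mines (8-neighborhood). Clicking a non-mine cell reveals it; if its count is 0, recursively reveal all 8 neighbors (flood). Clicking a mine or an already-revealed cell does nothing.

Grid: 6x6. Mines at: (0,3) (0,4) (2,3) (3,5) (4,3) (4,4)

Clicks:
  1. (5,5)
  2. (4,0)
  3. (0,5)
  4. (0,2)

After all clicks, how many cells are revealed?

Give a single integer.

Answer: 20

Derivation:
Click 1 (5,5) count=1: revealed 1 new [(5,5)] -> total=1
Click 2 (4,0) count=0: revealed 18 new [(0,0) (0,1) (0,2) (1,0) (1,1) (1,2) (2,0) (2,1) (2,2) (3,0) (3,1) (3,2) (4,0) (4,1) (4,2) (5,0) (5,1) (5,2)] -> total=19
Click 3 (0,5) count=1: revealed 1 new [(0,5)] -> total=20
Click 4 (0,2) count=1: revealed 0 new [(none)] -> total=20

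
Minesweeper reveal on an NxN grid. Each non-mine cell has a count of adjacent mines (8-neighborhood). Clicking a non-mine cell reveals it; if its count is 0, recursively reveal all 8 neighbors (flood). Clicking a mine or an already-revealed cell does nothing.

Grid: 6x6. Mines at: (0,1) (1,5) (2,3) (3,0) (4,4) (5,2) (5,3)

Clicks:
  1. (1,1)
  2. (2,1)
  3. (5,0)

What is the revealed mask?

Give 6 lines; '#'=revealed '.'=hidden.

Click 1 (1,1) count=1: revealed 1 new [(1,1)] -> total=1
Click 2 (2,1) count=1: revealed 1 new [(2,1)] -> total=2
Click 3 (5,0) count=0: revealed 4 new [(4,0) (4,1) (5,0) (5,1)] -> total=6

Answer: ......
.#....
.#....
......
##....
##....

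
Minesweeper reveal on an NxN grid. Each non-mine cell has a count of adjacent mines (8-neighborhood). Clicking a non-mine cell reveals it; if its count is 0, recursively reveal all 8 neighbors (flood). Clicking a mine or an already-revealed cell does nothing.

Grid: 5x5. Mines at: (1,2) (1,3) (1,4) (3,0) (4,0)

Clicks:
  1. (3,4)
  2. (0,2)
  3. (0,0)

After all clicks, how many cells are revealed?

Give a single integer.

Click 1 (3,4) count=0: revealed 12 new [(2,1) (2,2) (2,3) (2,4) (3,1) (3,2) (3,3) (3,4) (4,1) (4,2) (4,3) (4,4)] -> total=12
Click 2 (0,2) count=2: revealed 1 new [(0,2)] -> total=13
Click 3 (0,0) count=0: revealed 5 new [(0,0) (0,1) (1,0) (1,1) (2,0)] -> total=18

Answer: 18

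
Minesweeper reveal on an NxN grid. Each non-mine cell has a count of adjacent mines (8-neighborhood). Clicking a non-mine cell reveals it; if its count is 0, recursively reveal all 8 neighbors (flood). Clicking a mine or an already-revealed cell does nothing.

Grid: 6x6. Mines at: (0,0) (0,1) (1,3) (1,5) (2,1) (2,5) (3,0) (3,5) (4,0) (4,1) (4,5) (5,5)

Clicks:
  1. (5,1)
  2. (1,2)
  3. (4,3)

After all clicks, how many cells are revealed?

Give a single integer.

Click 1 (5,1) count=2: revealed 1 new [(5,1)] -> total=1
Click 2 (1,2) count=3: revealed 1 new [(1,2)] -> total=2
Click 3 (4,3) count=0: revealed 12 new [(2,2) (2,3) (2,4) (3,2) (3,3) (3,4) (4,2) (4,3) (4,4) (5,2) (5,3) (5,4)] -> total=14

Answer: 14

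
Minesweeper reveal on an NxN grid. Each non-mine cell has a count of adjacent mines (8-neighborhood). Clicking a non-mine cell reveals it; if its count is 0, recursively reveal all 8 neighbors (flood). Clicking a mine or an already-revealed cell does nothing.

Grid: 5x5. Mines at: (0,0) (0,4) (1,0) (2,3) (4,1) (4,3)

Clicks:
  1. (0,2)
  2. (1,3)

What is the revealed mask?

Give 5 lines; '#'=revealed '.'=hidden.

Answer: .###.
.###.
.....
.....
.....

Derivation:
Click 1 (0,2) count=0: revealed 6 new [(0,1) (0,2) (0,3) (1,1) (1,2) (1,3)] -> total=6
Click 2 (1,3) count=2: revealed 0 new [(none)] -> total=6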